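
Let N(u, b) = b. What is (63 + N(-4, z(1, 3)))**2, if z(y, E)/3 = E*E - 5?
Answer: 5625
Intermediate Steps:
z(y, E) = -15 + 3*E**2 (z(y, E) = 3*(E*E - 5) = 3*(E**2 - 5) = 3*(-5 + E**2) = -15 + 3*E**2)
(63 + N(-4, z(1, 3)))**2 = (63 + (-15 + 3*3**2))**2 = (63 + (-15 + 3*9))**2 = (63 + (-15 + 27))**2 = (63 + 12)**2 = 75**2 = 5625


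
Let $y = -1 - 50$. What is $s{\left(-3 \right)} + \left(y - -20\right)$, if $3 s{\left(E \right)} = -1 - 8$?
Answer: $-34$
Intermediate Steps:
$s{\left(E \right)} = -3$ ($s{\left(E \right)} = \frac{-1 - 8}{3} = \frac{1}{3} \left(-9\right) = -3$)
$y = -51$
$s{\left(-3 \right)} + \left(y - -20\right) = -3 - 31 = -34$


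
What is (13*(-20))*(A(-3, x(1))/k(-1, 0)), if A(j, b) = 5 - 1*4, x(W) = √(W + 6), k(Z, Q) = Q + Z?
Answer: 260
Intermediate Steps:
x(W) = √(6 + W)
A(j, b) = 1 (A(j, b) = 5 - 4 = 1)
(13*(-20))*(A(-3, x(1))/k(-1, 0)) = (13*(-20))*(1/(0 - 1)) = -260/(-1) = -260*(-1) = 260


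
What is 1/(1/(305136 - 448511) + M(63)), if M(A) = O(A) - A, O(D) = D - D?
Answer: -143375/9032626 ≈ -0.015873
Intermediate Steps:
O(D) = 0
M(A) = -A (M(A) = 0 - A = -A)
1/(1/(305136 - 448511) + M(63)) = 1/(1/(305136 - 448511) - 1*63) = 1/(1/(-143375) - 63) = 1/(-1/143375 - 63) = 1/(-9032626/143375) = -143375/9032626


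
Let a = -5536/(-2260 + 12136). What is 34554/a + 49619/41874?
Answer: -893090619307/14488404 ≈ -61642.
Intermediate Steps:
a = -1384/2469 (a = -5536/9876 = -5536*1/9876 = -1384/2469 ≈ -0.56055)
34554/a + 49619/41874 = 34554/(-1384/2469) + 49619/41874 = 34554*(-2469/1384) + 49619*(1/41874) = -42656913/692 + 49619/41874 = -893090619307/14488404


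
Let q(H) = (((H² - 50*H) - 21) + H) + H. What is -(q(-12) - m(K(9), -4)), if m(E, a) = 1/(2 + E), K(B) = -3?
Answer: -700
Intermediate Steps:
q(H) = -21 + H² - 48*H (q(H) = ((-21 + H² - 50*H) + H) + H = (-21 + H² - 49*H) + H = -21 + H² - 48*H)
-(q(-12) - m(K(9), -4)) = -((-21 + (-12)² - 48*(-12)) - 1/(2 - 3)) = -((-21 + 144 + 576) - 1/(-1)) = -(699 - 1*(-1)) = -(699 + 1) = -1*700 = -700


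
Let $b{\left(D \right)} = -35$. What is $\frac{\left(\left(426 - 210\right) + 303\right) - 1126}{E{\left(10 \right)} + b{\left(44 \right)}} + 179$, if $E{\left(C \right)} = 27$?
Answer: $\frac{2039}{8} \approx 254.88$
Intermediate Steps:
$\frac{\left(\left(426 - 210\right) + 303\right) - 1126}{E{\left(10 \right)} + b{\left(44 \right)}} + 179 = \frac{\left(\left(426 - 210\right) + 303\right) - 1126}{27 - 35} + 179 = \frac{\left(216 + 303\right) - 1126}{-8} + 179 = \left(519 - 1126\right) \left(- \frac{1}{8}\right) + 179 = \left(-607\right) \left(- \frac{1}{8}\right) + 179 = \frac{607}{8} + 179 = \frac{2039}{8}$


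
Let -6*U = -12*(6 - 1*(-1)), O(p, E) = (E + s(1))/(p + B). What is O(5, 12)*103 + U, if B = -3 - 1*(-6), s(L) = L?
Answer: 1451/8 ≈ 181.38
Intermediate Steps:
B = 3 (B = -3 + 6 = 3)
O(p, E) = (1 + E)/(3 + p) (O(p, E) = (E + 1)/(p + 3) = (1 + E)/(3 + p))
U = 14 (U = -(-2)*(6 - 1*(-1)) = -(-2)*(6 + 1) = -(-2)*7 = -⅙*(-84) = 14)
O(5, 12)*103 + U = ((1 + 12)/(3 + 5))*103 + 14 = (13/8)*103 + 14 = 1339/8 + 14 = 1451/8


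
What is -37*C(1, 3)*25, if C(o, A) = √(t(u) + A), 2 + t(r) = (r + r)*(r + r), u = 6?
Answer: -925*√145 ≈ -11138.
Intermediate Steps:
t(r) = -2 + 4*r² (t(r) = -2 + (r + r)*(r + r) = -2 + (2*r)*(2*r) = -2 + 4*r²)
C(o, A) = √(142 + A) (C(o, A) = √((-2 + 4*6²) + A) = √((-2 + 4*36) + A) = √((-2 + 144) + A) = √(142 + A))
-37*C(1, 3)*25 = -37*√(142 + 3)*25 = -37*√145*25 = -925*√145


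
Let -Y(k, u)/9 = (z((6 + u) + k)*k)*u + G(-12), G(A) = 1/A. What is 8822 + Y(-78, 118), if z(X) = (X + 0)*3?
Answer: 45760763/4 ≈ 1.1440e+7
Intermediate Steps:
z(X) = 3*X (z(X) = X*3 = 3*X)
Y(k, u) = ¾ - 9*k*u*(18 + 3*k + 3*u) (Y(k, u) = -9*(((3*((6 + u) + k))*k)*u + 1/(-12)) = -9*(((3*(6 + k + u))*k)*u - 1/12) = -9*(((18 + 3*k + 3*u)*k)*u - 1/12) = -9*((k*(18 + 3*k + 3*u))*u - 1/12) = -9*(k*u*(18 + 3*k + 3*u) - 1/12) = -9*(-1/12 + k*u*(18 + 3*k + 3*u)) = ¾ - 9*k*u*(18 + 3*k + 3*u))
8822 + Y(-78, 118) = 8822 + (¾ - 27*(-78)*118*(6 - 78 + 118)) = 8822 + (¾ - 27*(-78)*118*46) = 8822 + (¾ + 11431368) = 8822 + 45725475/4 = 45760763/4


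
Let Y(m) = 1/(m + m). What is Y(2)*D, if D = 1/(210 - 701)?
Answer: -1/1964 ≈ -0.00050917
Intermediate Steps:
Y(m) = 1/(2*m)
D = -1/491 (D = 1/(-491) = -1/491 ≈ -0.0020367)
Y(2)*D = ((½)/2)*(-1/491) = ((½)*(½))*(-1/491) = (¼)*(-1/491) = -1/1964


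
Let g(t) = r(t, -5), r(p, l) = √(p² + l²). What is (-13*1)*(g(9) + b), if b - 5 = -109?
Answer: 1352 - 13*√106 ≈ 1218.2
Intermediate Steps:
b = -104 (b = 5 - 109 = -104)
r(p, l) = √(l² + p²)
g(t) = √(25 + t²) (g(t) = √((-5)² + t²) = √(25 + t²))
(-13*1)*(g(9) + b) = (-13*1)*(√(25 + 9²) - 104) = -13*(√(25 + 81) - 104) = -13*(√106 - 104) = -13*(-104 + √106) = 1352 - 13*√106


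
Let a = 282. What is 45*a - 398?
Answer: 12292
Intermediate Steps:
45*a - 398 = 45*282 - 398 = 12690 - 398 = 12292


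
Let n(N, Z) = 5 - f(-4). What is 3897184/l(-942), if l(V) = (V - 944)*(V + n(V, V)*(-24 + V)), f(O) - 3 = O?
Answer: 974296/3176967 ≈ 0.30667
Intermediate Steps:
f(O) = 3 + O
n(N, Z) = 6 (n(N, Z) = 5 - (3 - 4) = 5 - 1*(-1) = 5 + 1 = 6)
l(V) = (-944 + V)*(-144 + 7*V) (l(V) = (V - 944)*(V + 6*(-24 + V)) = (-944 + V)*(V + (-144 + 6*V)) = (-944 + V)*(-144 + 7*V))
3897184/l(-942) = 3897184/(135936 - 6752*(-942) + 7*(-942)²) = 3897184/(135936 + 6360384 + 7*887364) = 3897184/(135936 + 6360384 + 6211548) = 3897184/12707868 = 3897184*(1/12707868) = 974296/3176967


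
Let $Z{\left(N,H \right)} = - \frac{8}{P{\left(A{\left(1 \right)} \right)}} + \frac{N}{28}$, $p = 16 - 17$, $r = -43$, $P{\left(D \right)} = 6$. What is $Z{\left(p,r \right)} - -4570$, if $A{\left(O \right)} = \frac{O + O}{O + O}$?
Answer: $\frac{383765}{84} \approx 4568.6$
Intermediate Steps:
$A{\left(O \right)} = 1$ ($A{\left(O \right)} = \frac{2 O}{2 O} = 2 O \frac{1}{2 O} = 1$)
$p = -1$
$Z{\left(N,H \right)} = - \frac{4}{3} + \frac{N}{28}$ ($Z{\left(N,H \right)} = - \frac{8}{6} + \frac{N}{28} = \left(-8\right) \frac{1}{6} + N \frac{1}{28} = - \frac{4}{3} + \frac{N}{28}$)
$Z{\left(p,r \right)} - -4570 = \left(- \frac{4}{3} + \frac{1}{28} \left(-1\right)\right) - -4570 = \left(- \frac{4}{3} - \frac{1}{28}\right) + 4570 = - \frac{115}{84} + 4570 = \frac{383765}{84}$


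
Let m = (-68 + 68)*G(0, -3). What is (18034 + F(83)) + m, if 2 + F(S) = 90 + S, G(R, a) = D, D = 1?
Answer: 18205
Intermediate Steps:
G(R, a) = 1
F(S) = 88 + S (F(S) = -2 + (90 + S) = 88 + S)
m = 0 (m = (-68 + 68)*1 = 0*1 = 0)
(18034 + F(83)) + m = (18034 + (88 + 83)) + 0 = (18034 + 171) + 0 = 18205 + 0 = 18205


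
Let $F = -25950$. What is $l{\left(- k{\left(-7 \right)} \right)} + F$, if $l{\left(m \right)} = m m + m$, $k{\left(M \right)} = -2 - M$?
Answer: $-25930$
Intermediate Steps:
$l{\left(m \right)} = m + m^{2}$ ($l{\left(m \right)} = m^{2} + m = m + m^{2}$)
$l{\left(- k{\left(-7 \right)} \right)} + F = - (-2 - -7) \left(1 - \left(-2 - -7\right)\right) - 25950 = - (-2 + 7) \left(1 - \left(-2 + 7\right)\right) - 25950 = \left(-1\right) 5 \left(1 - 5\right) - 25950 = - 5 \left(1 - 5\right) - 25950 = \left(-5\right) \left(-4\right) - 25950 = 20 - 25950 = -25930$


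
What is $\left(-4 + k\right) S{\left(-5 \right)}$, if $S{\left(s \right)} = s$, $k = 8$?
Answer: $-20$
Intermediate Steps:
$\left(-4 + k\right) S{\left(-5 \right)} = \left(-4 + 8\right) \left(-5\right) = 4 \left(-5\right) = -20$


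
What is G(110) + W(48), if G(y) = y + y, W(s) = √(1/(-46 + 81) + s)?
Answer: 220 + 41*√35/35 ≈ 226.93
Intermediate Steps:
W(s) = √(1/35 + s)
G(y) = 2*y
G(110) + W(48) = 2*110 + √(35 + 1225*48)/35 = 220 + √(35 + 58800)/35 = 220 + √58835/35 = 220 + (41*√35)/35 = 220 + 41*√35/35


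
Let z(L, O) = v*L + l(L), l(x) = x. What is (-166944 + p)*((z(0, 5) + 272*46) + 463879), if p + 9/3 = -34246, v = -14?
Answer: -95846534463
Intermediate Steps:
p = -34249 (p = -3 - 34246 = -34249)
z(L, O) = -13*L (z(L, O) = -14*L + L = -13*L)
(-166944 + p)*((z(0, 5) + 272*46) + 463879) = (-166944 - 34249)*((-13*0 + 272*46) + 463879) = -201193*((0 + 12512) + 463879) = -201193*(12512 + 463879) = -201193*476391 = -95846534463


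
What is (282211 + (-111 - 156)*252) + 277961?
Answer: 492888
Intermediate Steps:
(282211 + (-111 - 156)*252) + 277961 = (282211 - 267*252) + 277961 = (282211 - 67284) + 277961 = 214927 + 277961 = 492888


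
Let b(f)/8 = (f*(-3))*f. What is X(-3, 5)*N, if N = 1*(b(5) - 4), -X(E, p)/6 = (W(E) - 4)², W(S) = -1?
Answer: 90600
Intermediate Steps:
b(f) = -24*f² (b(f) = 8*((f*(-3))*f) = 8*((-3*f)*f) = 8*(-3*f²) = -24*f²)
X(E, p) = -150 (X(E, p) = -6*(-1 - 4)² = -6*(-5)² = -6*25 = -150)
N = -604 (N = 1*(-24*5² - 4) = 1*(-24*25 - 4) = 1*(-600 - 4) = 1*(-604) = -604)
X(-3, 5)*N = -150*(-604) = 90600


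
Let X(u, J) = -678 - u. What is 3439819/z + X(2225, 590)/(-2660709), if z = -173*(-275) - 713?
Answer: 9152493412057/124686145158 ≈ 73.404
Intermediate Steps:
z = 46862 (z = 47575 - 713 = 46862)
3439819/z + X(2225, 590)/(-2660709) = 3439819/46862 + (-678 - 1*2225)/(-2660709) = 3439819*(1/46862) + (-678 - 2225)*(-1/2660709) = 3439819/46862 - 2903*(-1/2660709) = 3439819/46862 + 2903/2660709 = 9152493412057/124686145158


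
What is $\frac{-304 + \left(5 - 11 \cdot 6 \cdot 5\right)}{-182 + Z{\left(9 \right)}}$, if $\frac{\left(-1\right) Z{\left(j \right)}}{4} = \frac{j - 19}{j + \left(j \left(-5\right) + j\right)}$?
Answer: $\frac{16983}{4954} \approx 3.4281$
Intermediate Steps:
$Z{\left(j \right)} = \frac{4 \left(-19 + j\right)}{3 j}$ ($Z{\left(j \right)} = - 4 \frac{j - 19}{j + \left(j \left(-5\right) + j\right)} = - 4 \frac{-19 + j}{j + \left(- 5 j + j\right)} = - 4 \frac{-19 + j}{j - 4 j} = - 4 \frac{-19 + j}{\left(-3\right) j} = - 4 \left(-19 + j\right) \left(- \frac{1}{3 j}\right) = - 4 \left(- \frac{-19 + j}{3 j}\right) = \frac{4 \left(-19 + j\right)}{3 j}$)
$\frac{-304 + \left(5 - 11 \cdot 6 \cdot 5\right)}{-182 + Z{\left(9 \right)}} = \frac{-304 + \left(5 - 11 \cdot 6 \cdot 5\right)}{-182 + \frac{4 \left(-19 + 9\right)}{3 \cdot 9}} = \frac{-304 + \left(5 - 330\right)}{-182 + \frac{4}{3} \cdot \frac{1}{9} \left(-10\right)} = \frac{-304 + \left(5 - 330\right)}{-182 - \frac{40}{27}} = \frac{-304 - 325}{- \frac{4954}{27}} = \left(-629\right) \left(- \frac{27}{4954}\right) = \frac{16983}{4954}$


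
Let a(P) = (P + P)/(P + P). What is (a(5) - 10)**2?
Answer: 81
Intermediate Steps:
a(P) = 1 (a(P) = (2*P)/((2*P)) = (2*P)*(1/(2*P)) = 1)
(a(5) - 10)**2 = (1 - 10)**2 = (-9)**2 = 81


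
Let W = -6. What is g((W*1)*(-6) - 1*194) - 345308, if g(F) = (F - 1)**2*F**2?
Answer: 630769576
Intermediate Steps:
g(F) = F**2*(-1 + F)**2 (g(F) = (-1 + F)**2*F**2 = F**2*(-1 + F)**2)
g((W*1)*(-6) - 1*194) - 345308 = (-6*1*(-6) - 1*194)**2*(-1 + (-6*1*(-6) - 1*194))**2 - 345308 = (-6*(-6) - 194)**2*(-1 + (-6*(-6) - 194))**2 - 345308 = (36 - 194)**2*(-1 + (36 - 194))**2 - 345308 = (-158)**2*(-1 - 158)**2 - 345308 = 24964*(-159)**2 - 345308 = 24964*25281 - 345308 = 631114884 - 345308 = 630769576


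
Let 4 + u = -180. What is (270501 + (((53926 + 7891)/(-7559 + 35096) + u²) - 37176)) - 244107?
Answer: 635450555/27537 ≈ 23076.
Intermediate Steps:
u = -184 (u = -4 - 180 = -184)
(270501 + (((53926 + 7891)/(-7559 + 35096) + u²) - 37176)) - 244107 = (270501 + (((53926 + 7891)/(-7559 + 35096) + (-184)²) - 37176)) - 244107 = (270501 + ((61817/27537 + 33856) - 37176)) - 244107 = (270501 + (932354489/27537 - 37176)) - 244107 = (270501 - 91361023/27537) - 244107 = 7357425014/27537 - 244107 = 635450555/27537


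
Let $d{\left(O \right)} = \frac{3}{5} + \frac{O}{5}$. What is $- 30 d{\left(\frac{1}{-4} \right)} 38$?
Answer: $-627$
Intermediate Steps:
$d{\left(O \right)} = \frac{3}{5} + \frac{O}{5}$ ($d{\left(O \right)} = 3 \cdot \frac{1}{5} + O \frac{1}{5} = \frac{3}{5} + \frac{O}{5}$)
$- 30 d{\left(\frac{1}{-4} \right)} 38 = - 30 \left(\frac{3}{5} + \frac{1}{5 \left(-4\right)}\right) 38 = - 30 \left(\frac{3}{5} + \frac{1}{5} \left(- \frac{1}{4}\right)\right) 38 = - 30 \left(\frac{3}{5} - \frac{1}{20}\right) 38 = \left(-30\right) \frac{11}{20} \cdot 38 = \left(- \frac{33}{2}\right) 38 = -627$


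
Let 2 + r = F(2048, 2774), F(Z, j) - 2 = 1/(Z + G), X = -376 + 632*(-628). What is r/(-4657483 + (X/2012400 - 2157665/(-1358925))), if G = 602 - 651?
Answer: -506426050/4714981359019341071 ≈ -1.0741e-10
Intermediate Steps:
G = -49
X = -397272 (X = -376 - 396896 = -397272)
F(Z, j) = 2 + 1/(-49 + Z) (F(Z, j) = 2 + 1/(Z - 49) = 2 + 1/(-49 + Z))
r = 1/1999 (r = -2 + (-97 + 2*2048)/(-49 + 2048) = -2 + (-97 + 4096)/1999 = -2 + (1/1999)*3999 = -2 + 3999/1999 = 1/1999 ≈ 0.00050025)
r/(-4657483 + (X/2012400 - 2157665/(-1358925))) = 1/(1999*(-4657483 + (-397272/2012400 - 2157665/(-1358925)))) = 1/(1999*(-4657483 + (-397272*1/2012400 - 2157665*(-1/1358925)))) = 1/(1999*(-4657483 + (-16553/83850 + 431533/271785))) = 1/(1999*(-4657483 + 704115221/506426050)) = 1/(1999*(-2358670014516929/506426050)) = (1/1999)*(-506426050/2358670014516929) = -506426050/4714981359019341071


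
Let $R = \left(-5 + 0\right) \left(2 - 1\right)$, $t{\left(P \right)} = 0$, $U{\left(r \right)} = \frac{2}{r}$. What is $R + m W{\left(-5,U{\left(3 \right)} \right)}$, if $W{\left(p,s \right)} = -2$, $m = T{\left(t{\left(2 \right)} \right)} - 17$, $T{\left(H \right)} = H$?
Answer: $29$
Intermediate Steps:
$m = -17$ ($m = 0 - 17 = -17$)
$R = -5$ ($R = \left(-5\right) 1 = -5$)
$R + m W{\left(-5,U{\left(3 \right)} \right)} = -5 - -34 = -5 + 34 = 29$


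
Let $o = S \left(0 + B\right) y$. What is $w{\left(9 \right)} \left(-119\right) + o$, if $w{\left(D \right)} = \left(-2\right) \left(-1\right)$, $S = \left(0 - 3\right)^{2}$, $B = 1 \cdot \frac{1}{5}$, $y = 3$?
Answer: $- \frac{1163}{5} \approx -232.6$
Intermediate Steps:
$B = \frac{1}{5}$ ($B = 1 \cdot \frac{1}{5} = \frac{1}{5} \approx 0.2$)
$S = 9$ ($S = \left(-3\right)^{2} = 9$)
$w{\left(D \right)} = 2$
$o = \frac{27}{5}$ ($o = 9 \left(0 + \frac{1}{5}\right) 3 = 9 \cdot \frac{1}{5} \cdot 3 = 9 \cdot \frac{3}{5} = \frac{27}{5} \approx 5.4$)
$w{\left(9 \right)} \left(-119\right) + o = 2 \left(-119\right) + \frac{27}{5} = -238 + \frac{27}{5} = - \frac{1163}{5}$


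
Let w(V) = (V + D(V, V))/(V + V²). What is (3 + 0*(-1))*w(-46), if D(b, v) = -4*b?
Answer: ⅕ ≈ 0.20000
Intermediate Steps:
w(V) = -3*V/(V + V²) (w(V) = (V - 4*V)/(V + V²) = (-3*V)/(V + V²) = -3*V/(V + V²))
(3 + 0*(-1))*w(-46) = (3 + 0*(-1))*(-3/(1 - 46)) = (3 + 0)*(-3/(-45)) = 3*(-3*(-1/45)) = 3*(1/15) = ⅕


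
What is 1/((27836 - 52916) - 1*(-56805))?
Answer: 1/31725 ≈ 3.1521e-5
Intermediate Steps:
1/((27836 - 52916) - 1*(-56805)) = 1/(-25080 + 56805) = 1/31725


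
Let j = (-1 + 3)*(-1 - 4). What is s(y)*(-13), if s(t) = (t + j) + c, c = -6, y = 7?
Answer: 117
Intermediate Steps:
j = -10 (j = 2*(-5) = -10)
s(t) = -16 + t (s(t) = (t - 10) - 6 = (-10 + t) - 6 = -16 + t)
s(y)*(-13) = (-16 + 7)*(-13) = -9*(-13) = 117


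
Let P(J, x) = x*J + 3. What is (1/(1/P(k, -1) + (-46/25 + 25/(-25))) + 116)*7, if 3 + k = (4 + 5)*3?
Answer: 1227317/1516 ≈ 809.58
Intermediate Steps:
k = 24 (k = -3 + (4 + 5)*3 = -3 + 9*3 = -3 + 27 = 24)
P(J, x) = 3 + J*x (P(J, x) = J*x + 3 = 3 + J*x)
(1/(1/P(k, -1) + (-46/25 + 25/(-25))) + 116)*7 = (1/(1/(3 + 24*(-1)) + (-46/25 + 25/(-25))) + 116)*7 = (1/(1/(3 - 24) + (-46*1/25 + 25*(-1/25))) + 116)*7 = (1/(1/(-21) + (-46/25 - 1)) + 116)*7 = (1/(-1/21 - 71/25) + 116)*7 = (1/(-1516/525) + 116)*7 = (-525/1516 + 116)*7 = (175331/1516)*7 = 1227317/1516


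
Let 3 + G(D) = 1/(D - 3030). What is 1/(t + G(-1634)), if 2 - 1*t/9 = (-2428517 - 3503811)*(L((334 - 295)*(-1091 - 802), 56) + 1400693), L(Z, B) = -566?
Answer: 4664/348653185135086215 ≈ 1.3377e-14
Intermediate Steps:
t = 74754113450922 (t = 18 - 9*(-2428517 - 3503811)*(-566 + 1400693) = 18 - (-53390952)*1400127 = 18 - 9*(-8306012605656) = 18 + 74754113450904 = 74754113450922)
G(D) = -3 + 1/(-3030 + D) (G(D) = -3 + 1/(D - 3030) = -3 + 1/(-3030 + D))
1/(t + G(-1634)) = 1/(74754113450922 + (9091 - 3*(-1634))/(-3030 - 1634)) = 1/(74754113450922 + (9091 + 4902)/(-4664)) = 1/(74754113450922 - 1/4664*13993) = 1/(74754113450922 - 13993/4664) = 1/(348653185135086215/4664) = 4664/348653185135086215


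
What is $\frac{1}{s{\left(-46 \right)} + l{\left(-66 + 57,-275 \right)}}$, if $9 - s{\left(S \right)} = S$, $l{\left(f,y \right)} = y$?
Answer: $- \frac{1}{220} \approx -0.0045455$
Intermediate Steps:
$s{\left(S \right)} = 9 - S$
$\frac{1}{s{\left(-46 \right)} + l{\left(-66 + 57,-275 \right)}} = \frac{1}{\left(9 - -46\right) - 275} = \frac{1}{\left(9 + 46\right) - 275} = \frac{1}{55 - 275} = \frac{1}{-220} = - \frac{1}{220}$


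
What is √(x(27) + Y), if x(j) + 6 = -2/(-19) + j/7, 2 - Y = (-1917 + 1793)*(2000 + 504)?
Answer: √5492363079/133 ≈ 557.22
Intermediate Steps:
Y = 310498 (Y = 2 - (-1917 + 1793)*(2000 + 504) = 2 - (-124)*2504 = 2 - 1*(-310496) = 2 + 310496 = 310498)
x(j) = -112/19 + j/7 (x(j) = -6 + (-2/(-19) + j/7) = -6 + (-2*(-1/19) + j*(⅐)) = -6 + (2/19 + j/7) = -112/19 + j/7)
√(x(27) + Y) = √((-112/19 + (⅐)*27) + 310498) = √((-112/19 + 27/7) + 310498) = √(-271/133 + 310498) = √(41295963/133) = √5492363079/133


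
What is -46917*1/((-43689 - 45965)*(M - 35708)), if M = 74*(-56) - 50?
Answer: -46917/3577373908 ≈ -1.3115e-5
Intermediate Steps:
M = -4194 (M = -4144 - 50 = -4194)
-46917*1/((-43689 - 45965)*(M - 35708)) = -46917*1/((-43689 - 45965)*(-4194 - 35708)) = -46917/((-39902*(-89654))) = -46917/3577373908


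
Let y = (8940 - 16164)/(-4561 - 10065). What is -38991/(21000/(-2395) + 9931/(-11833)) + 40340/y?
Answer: 4215748278532256/49173360747 ≈ 85732.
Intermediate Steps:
y = 3612/7313 (y = -7224/(-14626) = -7224*(-1/14626) = 3612/7313 ≈ 0.49392)
-38991/(21000/(-2395) + 9931/(-11833)) + 40340/y = -38991/(21000/(-2395) + 9931/(-11833)) + 40340/(3612/7313) = -38991/(21000*(-1/2395) + 9931*(-1/11833)) + 40340*(7313/3612) = -38991/(-4200/479 - 9931/11833) + 73751605/903 = -38991/(-54455549/5668007) + 73751605/903 = -38991*(-5668007/54455549) + 73751605/903 = 221001260937/54455549 + 73751605/903 = 4215748278532256/49173360747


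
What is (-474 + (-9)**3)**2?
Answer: 1447209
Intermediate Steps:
(-474 + (-9)**3)**2 = (-474 - 729)**2 = (-1203)**2 = 1447209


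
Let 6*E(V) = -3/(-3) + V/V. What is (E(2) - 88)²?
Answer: 69169/9 ≈ 7685.4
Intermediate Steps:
E(V) = ⅓ (E(V) = (-3/(-3) + V/V)/6 = (-3*(-⅓) + 1)/6 = (1 + 1)/6 = (⅙)*2 = ⅓)
(E(2) - 88)² = (⅓ - 88)² = (-263/3)² = 69169/9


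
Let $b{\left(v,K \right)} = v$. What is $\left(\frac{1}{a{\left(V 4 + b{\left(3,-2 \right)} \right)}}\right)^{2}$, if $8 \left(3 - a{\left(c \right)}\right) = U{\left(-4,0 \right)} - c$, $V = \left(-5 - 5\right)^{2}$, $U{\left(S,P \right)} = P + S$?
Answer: $\frac{64}{185761} \approx 0.00034453$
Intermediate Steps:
$V = 100$ ($V = \left(-10\right)^{2} = 100$)
$a{\left(c \right)} = \frac{7}{2} + \frac{c}{8}$ ($a{\left(c \right)} = 3 - \frac{\left(0 - 4\right) - c}{8} = 3 - \frac{-4 - c}{8} = 3 + \left(\frac{1}{2} + \frac{c}{8}\right) = \frac{7}{2} + \frac{c}{8}$)
$\left(\frac{1}{a{\left(V 4 + b{\left(3,-2 \right)} \right)}}\right)^{2} = \left(\frac{1}{\frac{7}{2} + \frac{100 \cdot 4 + 3}{8}}\right)^{2} = \left(\frac{1}{\frac{7}{2} + \frac{400 + 3}{8}}\right)^{2} = \left(\frac{1}{\frac{7}{2} + \frac{1}{8} \cdot 403}\right)^{2} = \left(\frac{1}{\frac{7}{2} + \frac{403}{8}}\right)^{2} = \left(\frac{1}{\frac{431}{8}}\right)^{2} = \left(\frac{8}{431}\right)^{2} = \frac{64}{185761}$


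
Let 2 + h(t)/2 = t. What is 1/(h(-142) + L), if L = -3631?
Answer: -1/3919 ≈ -0.00025517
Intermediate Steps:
h(t) = -4 + 2*t
1/(h(-142) + L) = 1/((-4 + 2*(-142)) - 3631) = 1/((-4 - 284) - 3631) = 1/(-288 - 3631) = 1/(-3919) = -1/3919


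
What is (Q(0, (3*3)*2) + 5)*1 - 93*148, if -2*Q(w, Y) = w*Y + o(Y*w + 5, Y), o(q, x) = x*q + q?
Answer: -27613/2 ≈ -13807.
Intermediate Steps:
o(q, x) = q + q*x (o(q, x) = q*x + q = q + q*x)
Q(w, Y) = -Y*w/2 - (1 + Y)*(5 + Y*w)/2 (Q(w, Y) = -(w*Y + (Y*w + 5)*(1 + Y))/2 = -(Y*w + (5 + Y*w)*(1 + Y))/2 = -(Y*w + (1 + Y)*(5 + Y*w))/2 = -Y*w/2 - (1 + Y)*(5 + Y*w)/2)
(Q(0, (3*3)*2) + 5)*1 - 93*148 = ((-1/2*(3*3)*2*0 - (1 + (3*3)*2)*(5 + ((3*3)*2)*0)/2) + 5)*1 - 93*148 = ((-1/2*9*2*0 - (1 + 9*2)*(5 + (9*2)*0)/2) + 5)*1 - 13764 = ((-1/2*18*0 - (1 + 18)*(5 + 18*0)/2) + 5)*1 - 13764 = ((0 - 1/2*19*(5 + 0)) + 5)*1 - 13764 = ((0 - 1/2*19*5) + 5)*1 - 13764 = ((0 - 95/2) + 5)*1 - 13764 = (-95/2 + 5)*1 - 13764 = -85/2*1 - 13764 = -85/2 - 13764 = -27613/2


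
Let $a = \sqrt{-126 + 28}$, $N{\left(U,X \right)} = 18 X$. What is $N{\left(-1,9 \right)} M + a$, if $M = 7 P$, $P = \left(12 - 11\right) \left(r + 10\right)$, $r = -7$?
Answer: $3402 + 7 i \sqrt{2} \approx 3402.0 + 9.8995 i$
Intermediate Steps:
$P = 3$ ($P = \left(12 - 11\right) \left(-7 + 10\right) = 1 \cdot 3 = 3$)
$a = 7 i \sqrt{2}$ ($a = \sqrt{-98} = 7 i \sqrt{2} \approx 9.8995 i$)
$M = 21$ ($M = 7 \cdot 3 = 21$)
$N{\left(-1,9 \right)} M + a = 18 \cdot 9 \cdot 21 + 7 i \sqrt{2} = 162 \cdot 21 + 7 i \sqrt{2} = 3402 + 7 i \sqrt{2}$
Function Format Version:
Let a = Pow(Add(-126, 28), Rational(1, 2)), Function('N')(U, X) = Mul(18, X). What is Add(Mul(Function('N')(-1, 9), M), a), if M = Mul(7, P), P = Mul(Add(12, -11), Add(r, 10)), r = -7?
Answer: Add(3402, Mul(7, I, Pow(2, Rational(1, 2)))) ≈ Add(3402.0, Mul(9.8995, I))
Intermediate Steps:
P = 3 (P = Mul(Add(12, -11), Add(-7, 10)) = Mul(1, 3) = 3)
a = Mul(7, I, Pow(2, Rational(1, 2))) (a = Pow(-98, Rational(1, 2)) = Mul(7, I, Pow(2, Rational(1, 2))) ≈ Mul(9.8995, I))
M = 21 (M = Mul(7, 3) = 21)
Add(Mul(Function('N')(-1, 9), M), a) = Add(Mul(Mul(18, 9), 21), Mul(7, I, Pow(2, Rational(1, 2)))) = Add(Mul(162, 21), Mul(7, I, Pow(2, Rational(1, 2)))) = Add(3402, Mul(7, I, Pow(2, Rational(1, 2))))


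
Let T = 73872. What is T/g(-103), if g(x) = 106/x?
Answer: -3804408/53 ≈ -71781.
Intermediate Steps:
T/g(-103) = 73872/((106/(-103))) = 73872/((106*(-1/103))) = 73872/(-106/103) = 73872*(-103/106) = -3804408/53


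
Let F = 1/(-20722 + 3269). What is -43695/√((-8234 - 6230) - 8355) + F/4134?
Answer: -1/72150702 + 43695*I*√22819/22819 ≈ -1.386e-8 + 289.26*I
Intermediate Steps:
F = -1/17453 (F = 1/(-17453) = -1/17453 ≈ -5.7297e-5)
-43695/√((-8234 - 6230) - 8355) + F/4134 = -43695/√((-8234 - 6230) - 8355) - 1/17453/4134 = -43695/√(-14464 - 8355) - 1/17453*1/4134 = -43695*(-I*√22819/22819) - 1/72150702 = -(-43695)*I*√22819/22819 - 1/72150702 = 43695*I*√22819/22819 - 1/72150702 = -1/72150702 + 43695*I*√22819/22819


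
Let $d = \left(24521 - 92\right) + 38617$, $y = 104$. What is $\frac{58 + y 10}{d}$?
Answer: $\frac{549}{31523} \approx 0.017416$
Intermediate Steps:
$d = 63046$ ($d = \left(24521 - 92\right) + 38617 = 24429 + 38617 = 63046$)
$\frac{58 + y 10}{d} = \frac{58 + 104 \cdot 10}{63046} = \left(58 + 1040\right) \frac{1}{63046} = 1098 \cdot \frac{1}{63046} = \frac{549}{31523}$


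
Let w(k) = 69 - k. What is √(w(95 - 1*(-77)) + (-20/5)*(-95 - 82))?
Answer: 11*√5 ≈ 24.597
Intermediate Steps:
√(w(95 - 1*(-77)) + (-20/5)*(-95 - 82)) = √((69 - (95 - 1*(-77))) + (-20/5)*(-95 - 82)) = √((69 - (95 + 77)) - 20*⅕*(-177)) = √((69 - 1*172) - 4*(-177)) = √((69 - 172) + 708) = √(-103 + 708) = √605 = 11*√5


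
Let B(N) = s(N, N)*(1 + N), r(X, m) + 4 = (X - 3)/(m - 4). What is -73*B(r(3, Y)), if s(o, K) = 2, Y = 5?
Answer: 438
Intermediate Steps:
r(X, m) = -4 + (-3 + X)/(-4 + m) (r(X, m) = -4 + (X - 3)/(m - 4) = -4 + (-3 + X)/(-4 + m))
B(N) = 2 + 2*N (B(N) = 2*(1 + N) = 2 + 2*N)
-73*B(r(3, Y)) = -73*(2 + 2*((13 + 3 - 4*5)/(-4 + 5))) = -73*(2 + 2*((13 + 3 - 20)/1)) = -73*(2 + 2*(1*(-4))) = -73*(2 + 2*(-4)) = -73*(2 - 8) = -73*(-6) = 438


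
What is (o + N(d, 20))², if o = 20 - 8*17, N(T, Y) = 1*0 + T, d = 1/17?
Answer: 3884841/289 ≈ 13442.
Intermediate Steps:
d = 1/17 ≈ 0.058824
N(T, Y) = T (N(T, Y) = 0 + T = T)
o = -116 (o = 20 - 136 = -116)
(o + N(d, 20))² = (-116 + 1/17)² = (-1971/17)² = 3884841/289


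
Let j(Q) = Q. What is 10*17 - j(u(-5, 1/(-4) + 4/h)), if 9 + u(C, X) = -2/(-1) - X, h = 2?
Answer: 715/4 ≈ 178.75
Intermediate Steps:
u(C, X) = -7 - X (u(C, X) = -9 + (-2/(-1) - X) = -9 + (-2*(-1) - X) = -9 + (2 - X) = -7 - X)
10*17 - j(u(-5, 1/(-4) + 4/h)) = 10*17 - (-7 - (1/(-4) + 4/2)) = 170 - (-7 - (1*(-1/4) + 4*(1/2))) = 170 - (-7 - (-1/4 + 2)) = 170 - (-7 - 1*7/4) = 170 - (-7 - 7/4) = 170 - 1*(-35/4) = 170 + 35/4 = 715/4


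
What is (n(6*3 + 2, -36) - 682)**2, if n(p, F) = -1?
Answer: 466489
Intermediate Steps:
(n(6*3 + 2, -36) - 682)**2 = (-1 - 682)**2 = (-683)**2 = 466489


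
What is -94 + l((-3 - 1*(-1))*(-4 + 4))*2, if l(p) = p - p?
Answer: -94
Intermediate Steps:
l(p) = 0
-94 + l((-3 - 1*(-1))*(-4 + 4))*2 = -94 + 0*2 = -94 + 0 = -94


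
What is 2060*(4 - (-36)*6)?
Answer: 453200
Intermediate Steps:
2060*(4 - (-36)*6) = 2060*(4 - 9*(-24)) = 2060*(4 + 216) = 2060*220 = 453200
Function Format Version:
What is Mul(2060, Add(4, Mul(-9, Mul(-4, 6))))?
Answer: 453200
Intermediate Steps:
Mul(2060, Add(4, Mul(-9, Mul(-4, 6)))) = Mul(2060, Add(4, Mul(-9, -24))) = Mul(2060, Add(4, 216)) = Mul(2060, 220) = 453200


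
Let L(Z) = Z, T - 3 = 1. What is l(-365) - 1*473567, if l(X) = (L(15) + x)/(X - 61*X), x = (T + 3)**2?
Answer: -2592779309/5475 ≈ -4.7357e+5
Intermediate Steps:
T = 4 (T = 3 + 1 = 4)
x = 49 (x = (4 + 3)**2 = 7**2 = 49)
l(X) = -16/(15*X) (l(X) = (15 + 49)/(X - 61*X) = 64/((-60*X)) = 64*(-1/(60*X)) = -16/(15*X))
l(-365) - 1*473567 = -16/15/(-365) - 1*473567 = -16/15*(-1/365) - 473567 = 16/5475 - 473567 = -2592779309/5475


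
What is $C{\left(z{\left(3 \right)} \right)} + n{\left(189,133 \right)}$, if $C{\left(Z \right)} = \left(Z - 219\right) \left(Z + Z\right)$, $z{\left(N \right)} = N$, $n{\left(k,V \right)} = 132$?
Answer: $-1164$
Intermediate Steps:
$C{\left(Z \right)} = 2 Z \left(-219 + Z\right)$ ($C{\left(Z \right)} = \left(-219 + Z\right) 2 Z = 2 Z \left(-219 + Z\right)$)
$C{\left(z{\left(3 \right)} \right)} + n{\left(189,133 \right)} = 2 \cdot 3 \left(-219 + 3\right) + 132 = 2 \cdot 3 \left(-216\right) + 132 = -1296 + 132 = -1164$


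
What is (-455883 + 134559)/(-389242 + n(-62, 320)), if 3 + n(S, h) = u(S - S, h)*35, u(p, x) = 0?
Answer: 321324/389245 ≈ 0.82551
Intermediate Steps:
n(S, h) = -3 (n(S, h) = -3 + 0*35 = -3 + 0 = -3)
(-455883 + 134559)/(-389242 + n(-62, 320)) = (-455883 + 134559)/(-389242 - 3) = -321324/(-389245) = -321324*(-1/389245) = 321324/389245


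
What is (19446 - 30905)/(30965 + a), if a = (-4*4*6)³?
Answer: 11459/853771 ≈ 0.013422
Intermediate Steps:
a = -884736 (a = (-16*6)³ = (-96)³ = -884736)
(19446 - 30905)/(30965 + a) = (19446 - 30905)/(30965 - 884736) = -11459/(-853771) = -11459*(-1/853771) = 11459/853771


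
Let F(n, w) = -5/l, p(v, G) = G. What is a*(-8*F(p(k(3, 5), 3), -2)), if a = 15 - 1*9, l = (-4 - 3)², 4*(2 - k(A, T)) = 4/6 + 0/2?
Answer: 240/49 ≈ 4.8980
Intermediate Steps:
k(A, T) = 11/6 (k(A, T) = 2 - (4/6 + 0/2)/4 = 2 - (4*(⅙) + 0*(½))/4 = 2 - (⅔ + 0)/4 = 2 - ¼*⅔ = 2 - ⅙ = 11/6)
l = 49 (l = (-7)² = 49)
F(n, w) = -5/49
a = 6 (a = 15 - 9 = 6)
a*(-8*F(p(k(3, 5), 3), -2)) = 6*(-8*(-5/49)) = 6*(40/49) = 240/49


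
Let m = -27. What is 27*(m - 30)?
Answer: -1539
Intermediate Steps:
27*(m - 30) = 27*(-27 - 30) = 27*(-57) = -1539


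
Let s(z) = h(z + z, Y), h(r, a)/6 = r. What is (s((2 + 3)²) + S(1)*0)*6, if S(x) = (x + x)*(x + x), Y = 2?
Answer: 1800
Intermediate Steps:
h(r, a) = 6*r
s(z) = 12*z (s(z) = 6*(z + z) = 6*(2*z) = 12*z)
S(x) = 4*x² (S(x) = (2*x)*(2*x) = 4*x²)
(s((2 + 3)²) + S(1)*0)*6 = (12*(2 + 3)² + (4*1²)*0)*6 = (12*5² + (4*1)*0)*6 = (12*25 + 4*0)*6 = (300 + 0)*6 = 300*6 = 1800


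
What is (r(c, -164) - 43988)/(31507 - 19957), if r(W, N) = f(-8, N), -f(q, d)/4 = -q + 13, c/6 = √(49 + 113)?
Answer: -3148/825 ≈ -3.8158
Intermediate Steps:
c = 54*√2 (c = 6*√(49 + 113) = 6*√162 = 6*(9*√2) = 54*√2 ≈ 76.368)
f(q, d) = -52 + 4*q (f(q, d) = -4*(-q + 13) = -4*(13 - q) = -52 + 4*q)
r(W, N) = -84 (r(W, N) = -52 + 4*(-8) = -52 - 32 = -84)
(r(c, -164) - 43988)/(31507 - 19957) = (-84 - 43988)/(31507 - 19957) = -44072/11550 = -44072*1/11550 = -3148/825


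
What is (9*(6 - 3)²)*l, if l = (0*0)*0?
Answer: 0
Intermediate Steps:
l = 0 (l = 0*0 = 0)
(9*(6 - 3)²)*l = (9*(6 - 3)²)*0 = (9*3²)*0 = (9*9)*0 = 81*0 = 0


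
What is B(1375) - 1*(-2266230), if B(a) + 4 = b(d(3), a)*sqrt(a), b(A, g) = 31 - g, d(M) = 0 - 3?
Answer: 2266226 - 6720*sqrt(55) ≈ 2.2164e+6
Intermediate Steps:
d(M) = -3
B(a) = -4 + sqrt(a)*(31 - a) (B(a) = -4 + (31 - a)*sqrt(a) = -4 + sqrt(a)*(31 - a))
B(1375) - 1*(-2266230) = (-4 + sqrt(1375)*(31 - 1*1375)) - 1*(-2266230) = (-4 + (5*sqrt(55))*(31 - 1375)) + 2266230 = (-4 + (5*sqrt(55))*(-1344)) + 2266230 = (-4 - 6720*sqrt(55)) + 2266230 = 2266226 - 6720*sqrt(55)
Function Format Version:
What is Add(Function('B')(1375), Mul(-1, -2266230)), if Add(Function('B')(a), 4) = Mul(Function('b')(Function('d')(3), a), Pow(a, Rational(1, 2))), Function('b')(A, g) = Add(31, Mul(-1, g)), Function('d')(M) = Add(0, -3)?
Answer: Add(2266226, Mul(-6720, Pow(55, Rational(1, 2)))) ≈ 2.2164e+6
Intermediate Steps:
Function('d')(M) = -3
Function('B')(a) = Add(-4, Mul(Pow(a, Rational(1, 2)), Add(31, Mul(-1, a)))) (Function('B')(a) = Add(-4, Mul(Add(31, Mul(-1, a)), Pow(a, Rational(1, 2)))) = Add(-4, Mul(Pow(a, Rational(1, 2)), Add(31, Mul(-1, a)))))
Add(Function('B')(1375), Mul(-1, -2266230)) = Add(Add(-4, Mul(Pow(1375, Rational(1, 2)), Add(31, Mul(-1, 1375)))), Mul(-1, -2266230)) = Add(Add(-4, Mul(Mul(5, Pow(55, Rational(1, 2))), Add(31, -1375))), 2266230) = Add(Add(-4, Mul(Mul(5, Pow(55, Rational(1, 2))), -1344)), 2266230) = Add(Add(-4, Mul(-6720, Pow(55, Rational(1, 2)))), 2266230) = Add(2266226, Mul(-6720, Pow(55, Rational(1, 2))))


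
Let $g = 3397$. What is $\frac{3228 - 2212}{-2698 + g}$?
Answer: $\frac{1016}{699} \approx 1.4535$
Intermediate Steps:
$\frac{3228 - 2212}{-2698 + g} = \frac{3228 - 2212}{-2698 + 3397} = \frac{1016}{699}$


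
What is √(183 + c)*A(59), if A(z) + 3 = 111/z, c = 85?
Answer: -132*√67/59 ≈ -18.313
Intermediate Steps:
A(z) = -3 + 111/z
√(183 + c)*A(59) = √(183 + 85)*(-3 + 111/59) = √268*(-3 + 111*(1/59)) = (2*√67)*(-3 + 111/59) = (2*√67)*(-66/59) = -132*√67/59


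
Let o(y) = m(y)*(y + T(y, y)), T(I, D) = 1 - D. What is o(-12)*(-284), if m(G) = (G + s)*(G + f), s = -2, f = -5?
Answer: -67592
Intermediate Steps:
m(G) = (-5 + G)*(-2 + G) (m(G) = (G - 2)*(G - 5) = (-2 + G)*(-5 + G) = (-5 + G)*(-2 + G))
o(y) = 10 + y² - 7*y (o(y) = (10 + y² - 7*y)*(y + (1 - y)) = (10 + y² - 7*y)*1 = 10 + y² - 7*y)
o(-12)*(-284) = (10 + (-12)² - 7*(-12))*(-284) = (10 + 144 + 84)*(-284) = 238*(-284) = -67592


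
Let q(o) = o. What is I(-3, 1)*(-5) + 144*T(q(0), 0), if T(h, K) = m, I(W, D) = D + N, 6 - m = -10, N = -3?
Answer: 2314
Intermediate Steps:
m = 16 (m = 6 - 1*(-10) = 6 + 10 = 16)
I(W, D) = -3 + D (I(W, D) = D - 3 = -3 + D)
T(h, K) = 16
I(-3, 1)*(-5) + 144*T(q(0), 0) = (-3 + 1)*(-5) + 144*16 = -2*(-5) + 2304 = 10 + 2304 = 2314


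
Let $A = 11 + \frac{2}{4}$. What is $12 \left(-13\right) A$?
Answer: $-1794$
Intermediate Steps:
$A = \frac{23}{2}$ ($A = 11 + 2 \cdot \frac{1}{4} = 11 + \frac{1}{2} = \frac{23}{2} \approx 11.5$)
$12 \left(-13\right) A = 12 \left(-13\right) \frac{23}{2} = \left(-156\right) \frac{23}{2} = -1794$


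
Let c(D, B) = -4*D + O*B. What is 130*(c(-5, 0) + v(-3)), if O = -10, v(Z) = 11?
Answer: 4030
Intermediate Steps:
c(D, B) = -10*B - 4*D (c(D, B) = -4*D - 10*B = -10*B - 4*D)
130*(c(-5, 0) + v(-3)) = 130*((-10*0 - 4*(-5)) + 11) = 130*((0 + 20) + 11) = 130*(20 + 11) = 130*31 = 4030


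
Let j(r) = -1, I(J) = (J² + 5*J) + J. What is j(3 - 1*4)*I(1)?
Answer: -7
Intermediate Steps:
I(J) = J² + 6*J
j(3 - 1*4)*I(1) = -(6 + 1) = -7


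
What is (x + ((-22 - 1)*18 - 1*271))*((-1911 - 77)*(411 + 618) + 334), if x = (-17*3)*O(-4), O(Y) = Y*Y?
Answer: 3070022318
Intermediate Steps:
O(Y) = Y²
x = -816 (x = -17*3*(-4)² = -51*16 = -816)
(x + ((-22 - 1)*18 - 1*271))*((-1911 - 77)*(411 + 618) + 334) = (-816 + ((-22 - 1)*18 - 1*271))*((-1911 - 77)*(411 + 618) + 334) = (-816 + (-23*18 - 271))*(-1988*1029 + 334) = (-816 + (-414 - 271))*(-2045652 + 334) = (-816 - 685)*(-2045318) = -1501*(-2045318) = 3070022318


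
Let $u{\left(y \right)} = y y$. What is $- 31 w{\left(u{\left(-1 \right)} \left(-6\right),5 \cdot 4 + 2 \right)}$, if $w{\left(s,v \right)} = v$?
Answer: $-682$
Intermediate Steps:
$u{\left(y \right)} = y^{2}$
$- 31 w{\left(u{\left(-1 \right)} \left(-6\right),5 \cdot 4 + 2 \right)} = - 31 \left(5 \cdot 4 + 2\right) = - 31 \left(20 + 2\right) = \left(-31\right) 22 = -682$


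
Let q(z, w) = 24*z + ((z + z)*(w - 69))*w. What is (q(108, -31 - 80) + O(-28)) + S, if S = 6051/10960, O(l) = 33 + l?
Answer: 47328321971/10960 ≈ 4.3183e+6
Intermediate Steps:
q(z, w) = 24*z + 2*w*z*(-69 + w) (q(z, w) = 24*z + ((2*z)*(-69 + w))*w = 24*z + (2*z*(-69 + w))*w = 24*z + 2*w*z*(-69 + w))
S = 6051/10960 (S = 6051*(1/10960) = 6051/10960 ≈ 0.55210)
(q(108, -31 - 80) + O(-28)) + S = (2*108*(12 + (-31 - 80)² - 69*(-31 - 80)) + (33 - 28)) + 6051/10960 = (2*108*(12 + (-111)² - 69*(-111)) + 5) + 6051/10960 = (2*108*(12 + 12321 + 7659) + 5) + 6051/10960 = (2*108*19992 + 5) + 6051/10960 = (4318272 + 5) + 6051/10960 = 4318277 + 6051/10960 = 47328321971/10960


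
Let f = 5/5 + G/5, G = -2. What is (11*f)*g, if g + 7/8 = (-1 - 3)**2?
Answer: 3993/40 ≈ 99.825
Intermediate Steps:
f = 3/5 (f = 5/5 - 2/5 = 5*(1/5) - 2*1/5 = 1 - 2/5 = 3/5 ≈ 0.60000)
g = 121/8 (g = -7/8 + (-1 - 3)**2 = -7/8 + (-4)**2 = -7/8 + 16 = 121/8 ≈ 15.125)
(11*f)*g = (11*(3/5))*(121/8) = (33/5)*(121/8) = 3993/40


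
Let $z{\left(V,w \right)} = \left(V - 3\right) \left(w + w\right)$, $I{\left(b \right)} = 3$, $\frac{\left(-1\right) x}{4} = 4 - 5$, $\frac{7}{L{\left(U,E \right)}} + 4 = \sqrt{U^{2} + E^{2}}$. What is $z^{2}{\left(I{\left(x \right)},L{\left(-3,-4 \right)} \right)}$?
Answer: $0$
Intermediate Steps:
$L{\left(U,E \right)} = \frac{7}{-4 + \sqrt{E^{2} + U^{2}}}$ ($L{\left(U,E \right)} = \frac{7}{-4 + \sqrt{U^{2} + E^{2}}} = \frac{7}{-4 + \sqrt{E^{2} + U^{2}}}$)
$x = 4$ ($x = - 4 \left(4 - 5\right) = \left(-4\right) \left(-1\right) = 4$)
$z{\left(V,w \right)} = 2 w \left(-3 + V\right)$ ($z{\left(V,w \right)} = \left(-3 + V\right) 2 w = 2 w \left(-3 + V\right)$)
$z^{2}{\left(I{\left(x \right)},L{\left(-3,-4 \right)} \right)} = \left(2 \frac{7}{-4 + \sqrt{\left(-4\right)^{2} + \left(-3\right)^{2}}} \left(-3 + 3\right)\right)^{2} = \left(2 \frac{7}{-4 + \sqrt{16 + 9}} \cdot 0\right)^{2} = \left(2 \frac{7}{-4 + \sqrt{25}} \cdot 0\right)^{2} = \left(2 \frac{7}{-4 + 5} \cdot 0\right)^{2} = \left(2 \cdot \frac{7}{1} \cdot 0\right)^{2} = \left(2 \cdot 7 \cdot 1 \cdot 0\right)^{2} = \left(2 \cdot 7 \cdot 0\right)^{2} = 0^{2} = 0$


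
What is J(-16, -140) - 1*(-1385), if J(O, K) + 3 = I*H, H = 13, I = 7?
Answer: 1473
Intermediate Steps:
J(O, K) = 88 (J(O, K) = -3 + 7*13 = -3 + 91 = 88)
J(-16, -140) - 1*(-1385) = 88 - 1*(-1385) = 88 + 1385 = 1473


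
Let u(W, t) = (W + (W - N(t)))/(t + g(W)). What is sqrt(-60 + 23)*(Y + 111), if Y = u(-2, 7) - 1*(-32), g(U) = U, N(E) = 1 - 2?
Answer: 712*I*sqrt(37)/5 ≈ 866.19*I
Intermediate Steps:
N(E) = -1
u(W, t) = (1 + 2*W)/(W + t) (u(W, t) = (W + (W - 1*(-1)))/(t + W) = (W + (W + 1))/(W + t) = (W + (1 + W))/(W + t) = (1 + 2*W)/(W + t))
Y = 157/5 (Y = (1 + 2*(-2))/(-2 + 7) - 1*(-32) = (1 - 4)/5 + 32 = (1/5)*(-3) + 32 = -3/5 + 32 = 157/5 ≈ 31.400)
sqrt(-60 + 23)*(Y + 111) = sqrt(-60 + 23)*(157/5 + 111) = sqrt(-37)*(712/5) = (I*sqrt(37))*(712/5) = 712*I*sqrt(37)/5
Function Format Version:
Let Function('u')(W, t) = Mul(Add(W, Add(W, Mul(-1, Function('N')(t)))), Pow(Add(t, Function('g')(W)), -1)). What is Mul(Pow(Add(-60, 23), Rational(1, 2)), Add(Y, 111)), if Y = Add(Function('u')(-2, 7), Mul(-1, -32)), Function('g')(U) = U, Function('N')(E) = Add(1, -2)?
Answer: Mul(Rational(712, 5), I, Pow(37, Rational(1, 2))) ≈ Mul(866.19, I)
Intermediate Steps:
Function('N')(E) = -1
Function('u')(W, t) = Mul(Pow(Add(W, t), -1), Add(1, Mul(2, W))) (Function('u')(W, t) = Mul(Add(W, Add(W, Mul(-1, -1))), Pow(Add(t, W), -1)) = Mul(Add(W, Add(W, 1)), Pow(Add(W, t), -1)) = Mul(Add(W, Add(1, W)), Pow(Add(W, t), -1)) = Mul(Add(1, Mul(2, W)), Pow(Add(W, t), -1)) = Mul(Pow(Add(W, t), -1), Add(1, Mul(2, W))))
Y = Rational(157, 5) (Y = Add(Mul(Pow(Add(-2, 7), -1), Add(1, Mul(2, -2))), Mul(-1, -32)) = Add(Mul(Pow(5, -1), Add(1, -4)), 32) = Add(Mul(Rational(1, 5), -3), 32) = Add(Rational(-3, 5), 32) = Rational(157, 5) ≈ 31.400)
Mul(Pow(Add(-60, 23), Rational(1, 2)), Add(Y, 111)) = Mul(Pow(Add(-60, 23), Rational(1, 2)), Add(Rational(157, 5), 111)) = Mul(Pow(-37, Rational(1, 2)), Rational(712, 5)) = Mul(Mul(I, Pow(37, Rational(1, 2))), Rational(712, 5)) = Mul(Rational(712, 5), I, Pow(37, Rational(1, 2)))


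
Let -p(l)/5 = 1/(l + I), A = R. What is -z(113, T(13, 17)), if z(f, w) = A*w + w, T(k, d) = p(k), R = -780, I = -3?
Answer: -779/2 ≈ -389.50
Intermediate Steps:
A = -780
p(l) = -5/(-3 + l) (p(l) = -5/(l - 3) = -5/(-3 + l))
T(k, d) = -5/(-3 + k)
z(f, w) = -779*w (z(f, w) = -780*w + w = -779*w)
-z(113, T(13, 17)) = -(-779)*(-5/(-3 + 13)) = -(-779)*(-5/10) = -(-779)*(-5*⅒) = -(-779)*(-1)/2 = -1*779/2 = -779/2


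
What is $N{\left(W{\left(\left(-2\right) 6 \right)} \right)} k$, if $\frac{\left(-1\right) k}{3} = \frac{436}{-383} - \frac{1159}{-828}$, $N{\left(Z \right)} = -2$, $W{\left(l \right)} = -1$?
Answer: $\frac{82889}{52854} \approx 1.5683$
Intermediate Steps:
$k = - \frac{82889}{105708}$ ($k = - 3 \left(\frac{436}{-383} - \frac{1159}{-828}\right) = - 3 \left(436 \left(- \frac{1}{383}\right) - - \frac{1159}{828}\right) = - 3 \left(- \frac{436}{383} + \frac{1159}{828}\right) = \left(-3\right) \frac{82889}{317124} = - \frac{82889}{105708} \approx -0.78413$)
$N{\left(W{\left(\left(-2\right) 6 \right)} \right)} k = \left(-2\right) \left(- \frac{82889}{105708}\right) = \frac{82889}{52854}$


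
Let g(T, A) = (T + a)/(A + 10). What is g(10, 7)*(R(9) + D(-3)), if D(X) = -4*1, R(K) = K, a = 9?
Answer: 95/17 ≈ 5.5882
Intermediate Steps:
g(T, A) = (9 + T)/(10 + A) (g(T, A) = (T + 9)/(A + 10) = (9 + T)/(10 + A))
D(X) = -4
g(10, 7)*(R(9) + D(-3)) = ((9 + 10)/(10 + 7))*(9 - 4) = (19/17)*5 = 95/17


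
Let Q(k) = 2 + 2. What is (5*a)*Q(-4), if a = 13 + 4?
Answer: 340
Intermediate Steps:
a = 17
Q(k) = 4
(5*a)*Q(-4) = (5*17)*4 = 85*4 = 340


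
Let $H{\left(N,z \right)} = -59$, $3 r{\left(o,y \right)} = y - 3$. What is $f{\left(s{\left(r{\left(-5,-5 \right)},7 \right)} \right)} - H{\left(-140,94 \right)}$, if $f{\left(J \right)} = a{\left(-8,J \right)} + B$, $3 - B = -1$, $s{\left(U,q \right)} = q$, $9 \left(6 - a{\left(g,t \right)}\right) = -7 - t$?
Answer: $\frac{635}{9} \approx 70.556$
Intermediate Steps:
$r{\left(o,y \right)} = -1 + \frac{y}{3}$ ($r{\left(o,y \right)} = \frac{y - 3}{3} = \frac{-3 + y}{3} = -1 + \frac{y}{3}$)
$a{\left(g,t \right)} = \frac{61}{9} + \frac{t}{9}$ ($a{\left(g,t \right)} = 6 - \frac{-7 - t}{9} = 6 + \left(\frac{7}{9} + \frac{t}{9}\right) = \frac{61}{9} + \frac{t}{9}$)
$B = 4$ ($B = 3 - -1 = 3 + 1 = 4$)
$f{\left(J \right)} = \frac{97}{9} + \frac{J}{9}$ ($f{\left(J \right)} = \left(\frac{61}{9} + \frac{J}{9}\right) + 4 = \frac{97}{9} + \frac{J}{9}$)
$f{\left(s{\left(r{\left(-5,-5 \right)},7 \right)} \right)} - H{\left(-140,94 \right)} = \left(\frac{97}{9} + \frac{1}{9} \cdot 7\right) - -59 = \left(\frac{97}{9} + \frac{7}{9}\right) + 59 = \frac{104}{9} + 59 = \frac{635}{9}$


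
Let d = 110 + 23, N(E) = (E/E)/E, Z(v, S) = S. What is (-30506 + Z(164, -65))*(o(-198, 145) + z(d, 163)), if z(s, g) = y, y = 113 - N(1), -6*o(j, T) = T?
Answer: -16110917/6 ≈ -2.6852e+6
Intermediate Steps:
o(j, T) = -T/6
N(E) = 1/E
y = 112 (y = 113 - 1/1 = 113 - 1*1 = 113 - 1 = 112)
d = 133
z(s, g) = 112
(-30506 + Z(164, -65))*(o(-198, 145) + z(d, 163)) = (-30506 - 65)*(-1/6*145 + 112) = -30571*(-145/6 + 112) = -30571*527/6 = -16110917/6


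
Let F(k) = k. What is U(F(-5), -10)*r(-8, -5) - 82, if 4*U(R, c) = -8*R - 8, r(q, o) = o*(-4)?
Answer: 78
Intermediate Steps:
r(q, o) = -4*o
U(R, c) = -2 - 2*R (U(R, c) = (-8*R - 8)/4 = (-8 - 8*R)/4 = -2 - 2*R)
U(F(-5), -10)*r(-8, -5) - 82 = (-2 - 2*(-5))*(-4*(-5)) - 82 = (-2 + 10)*20 - 82 = 8*20 - 82 = 160 - 82 = 78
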